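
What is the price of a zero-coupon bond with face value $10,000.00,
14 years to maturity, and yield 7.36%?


Formula: Price = FV / (1 + r)^n
Substituting: Price = $10,000.00 / (1 + 0.0736)^14
Discount factor: (1.0736)^14 = 2.702683
Price = $10,000.00 / 2.702683 = $3,700.03

$3,700.03


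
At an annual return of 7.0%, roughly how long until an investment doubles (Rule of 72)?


Formula: Years ≈ 72 / r
Substituting: Years ≈ 72 / 7.0
Years ≈ 10.3

10.3 years


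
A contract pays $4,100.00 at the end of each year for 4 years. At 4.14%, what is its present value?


Formula: PV = PMT * (1 - (1+r)^(-n)) / r
Discount factor: (1 + 0.0414)^(-4) = 0.850217
Bracket: 1 - 0.850217 = 0.149783
PV = $4,100.00 * 0.149783 / 0.0414 = $14,833.60

$14,833.60


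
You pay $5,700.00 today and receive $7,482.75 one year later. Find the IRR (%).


Formula: IRR = C1/C0 - 1
Substituting: IRR = $7,482.75 / $5,700.00 - 1
Ratio: 1.312763 - 1 = 0.312763
IRR = 31.2763%

31.2763%


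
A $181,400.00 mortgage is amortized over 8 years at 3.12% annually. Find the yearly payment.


Formula: PMT = PV * r / (1 - (1+r)^(-n))
Denominator: 1 - (1 + 0.0312)^(-8) = 0.21791
Numerator: $181,400.00 * 0.0312 = 5659.68
PMT = 5659.68 / 0.21791 = $25,972.56

$25,972.56


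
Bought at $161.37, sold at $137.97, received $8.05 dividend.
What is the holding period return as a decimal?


Formula: HPR = (P1 - P0 + D) / P0
Gain: $137.97 - $161.37 + $8.05 = -$15.35
HPR = -$15.35 / $161.37 = -0.0951

-0.0951


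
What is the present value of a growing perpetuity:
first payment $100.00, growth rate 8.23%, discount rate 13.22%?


Formula: PV = C / (r - g)
Spread: r - g = 0.1322 - 0.0823 = 0.0499
Substituting: PV = $100.00 / 0.0499
PV = $2,004.01

$2,004.01


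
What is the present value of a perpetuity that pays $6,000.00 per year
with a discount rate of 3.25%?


Formula: PV = C / r
Substituting: PV = $6,000.00 / 0.0325
PV = $184,615.38

$184,615.38


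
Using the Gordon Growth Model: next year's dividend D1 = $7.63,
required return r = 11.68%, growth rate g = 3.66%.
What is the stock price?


Formula: P = D1 / (r - g)
Spread: r - g = 0.1168 - 0.0366 = 0.0802
Substituting: P = $7.63 / 0.0802
P = $95.14

$95.14


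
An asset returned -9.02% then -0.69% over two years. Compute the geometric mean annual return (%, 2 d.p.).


Formula: Geometric mean = ((1+r1)*(1+r2))^(1/2) - 1
Product: (1 + -0.0902) * (1 + -0.0069) = 0.9098 * 0.9931 = 0.903522
Square root: 0.903522^0.5 = 0.950538
Geometric mean = 0.950538 - 1 = -0.049462
As percentage: -4.95%

-4.95%


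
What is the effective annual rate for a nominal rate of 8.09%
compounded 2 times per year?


Formula: EAR = (1 + r/m)^m - 1
Period rate: r/m = 0.0809 / 2 = 0.04045
Compounding: (1 + 0.04045)^2 = 1.082536
EAR = 1.082536 - 1 = 0.082536

0.082536


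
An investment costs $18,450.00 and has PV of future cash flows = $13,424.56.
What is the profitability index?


Formula: PI = PV(cash flows) / initial investment
Substituting: PI = $13,424.56 / $18,450.00
PI = 0.7276

0.7276


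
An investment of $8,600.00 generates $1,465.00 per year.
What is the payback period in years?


Formula: Payback = investment / annual cash flow
Substituting: Payback = $8,600.00 / $1,465.00
Payback = 5.8703 years

5.8703 years


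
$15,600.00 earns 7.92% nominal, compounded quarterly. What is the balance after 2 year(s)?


Formula: FV = P * (1 + r/m)^(m*t)
Period rate: r/m = 0.0792 / 4 = 0.0198
Total periods: m*t = 4 * 2 = 8
Growth factor: (1 + 0.0198)^8 = 1.169823
FV = $15,600.00 * 1.169823 = $18,249.23

$18,249.23


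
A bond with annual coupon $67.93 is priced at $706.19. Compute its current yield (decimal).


Formula: Current yield = annual coupon / price
Substituting: CY = $67.93 / $706.19
CY = 0.096192

0.096192


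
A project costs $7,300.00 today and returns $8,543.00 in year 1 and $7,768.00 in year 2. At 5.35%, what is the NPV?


Formula: NPV = C0 + C1/(1+r) + C2/(1+r)^2
Discount C1: $8,543.00 / (1 + 0.0535) = $8,109.16
Discount C2: $7,768.00 / (1 + 0.0535)^2 = $6,999.07
NPV = -$7,300.00 + $8,109.16 + $6,999.07 = $7,808.23

$7,808.23


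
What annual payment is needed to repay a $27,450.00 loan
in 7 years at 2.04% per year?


Formula: PMT = PV * r / (1 - (1+r)^(-n))
Denominator: 1 - (1 + 0.0204)^(-7) = 0.131826
Numerator: $27,450.00 * 0.0204 = 559.98
PMT = 559.98 / 0.131826 = $4,247.88

$4,247.88


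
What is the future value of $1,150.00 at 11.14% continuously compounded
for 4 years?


Formula: FV = P * e^(r*t)
Exponent: r*t = 0.1114 * 4 = 0.4456
e^(0.4456) = 1.561427
FV = $1,150.00 * 1.561427 = $1,795.64

$1,795.64


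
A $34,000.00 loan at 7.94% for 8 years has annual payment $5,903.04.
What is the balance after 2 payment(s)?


Formula: Balance = PV*(1+r)^k - PMT*((1+r)^k - 1)/r
Growth: (1 + 0.0794)^2 = 1.165104
Accumulated factor: ((1+r)^k - 1)/r = 2.0794
Balance = $34,000.00 * 1.165104 - $5,903.04 * 2.0794
Balance = $27,338.77

$27,338.77


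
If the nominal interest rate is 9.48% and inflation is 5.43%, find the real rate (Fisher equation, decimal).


Formula: (1 + r_real) = (1 + r_nom) / (1 + inflation)
Substituting: (1 + r_real) = 1.0948 / 1.0543
(1 + r_real) = 1.038414
r_real = 1.038414 - 1 = 0.038414

0.038414


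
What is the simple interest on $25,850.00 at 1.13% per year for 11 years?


Formula: I = P * r * t
Substituting: I = $25,850.00 * 0.0113 * 11
Step: I = $25,850.00 * 0.1243
I = $3,213.16

$3,213.16


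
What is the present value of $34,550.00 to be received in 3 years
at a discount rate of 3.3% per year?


Formula: PV = FV / (1 + r)^n
Substituting: PV = $34,550.00 / (1 + 0.033)^3
Discount factor: (1.033)^3 = 1.102303
PV = $34,550.00 / 1.102303 = $31,343.47

$31,343.47


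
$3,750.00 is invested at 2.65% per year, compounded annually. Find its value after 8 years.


Formula: FV = P * (1 + r)^n
Substituting: FV = $3,750.00 * (1 + 0.0265)^8
Growth factor: (1.0265)^8 = 1.23274
FV = $3,750.00 * 1.23274 = $4,622.78

$4,622.78


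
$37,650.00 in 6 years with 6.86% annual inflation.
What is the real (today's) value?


Formula: Real value = nominal / (1 + inflation)^years
Price level: (1 + 0.0686)^6 = 1.488987
Real value = $37,650.00 / 1.488987 = $25,285.64

$25,285.64


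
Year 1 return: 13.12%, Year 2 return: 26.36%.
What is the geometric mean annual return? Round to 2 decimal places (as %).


Formula: Geometric mean = ((1+r1)*(1+r2))^(1/2) - 1
Product: (1 + 0.1312) * (1 + 0.2636) = 1.1312 * 1.2636 = 1.429384
Square root: 1.429384^0.5 = 1.195569
Geometric mean = 1.195569 - 1 = 0.195569
As percentage: 19.56%

19.56%


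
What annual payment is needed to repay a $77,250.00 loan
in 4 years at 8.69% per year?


Formula: PMT = PV * r / (1 - (1+r)^(-n))
Denominator: 1 - (1 + 0.0869)^(-4) = 0.283458
Numerator: $77,250.00 * 0.0869 = 6713.025
PMT = 6713.025 / 0.283458 = $23,682.61

$23,682.61


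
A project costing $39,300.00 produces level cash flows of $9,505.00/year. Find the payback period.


Formula: Payback = investment / annual cash flow
Substituting: Payback = $39,300.00 / $9,505.00
Payback = 4.1347 years

4.1347 years


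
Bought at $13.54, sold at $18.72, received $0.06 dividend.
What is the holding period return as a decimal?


Formula: HPR = (P1 - P0 + D) / P0
Gain: $18.72 - $13.54 + $0.06 = $5.24
HPR = $5.24 / $13.54 = 0.387

0.387


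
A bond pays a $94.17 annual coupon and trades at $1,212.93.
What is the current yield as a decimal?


Formula: Current yield = annual coupon / price
Substituting: CY = $94.17 / $1,212.93
CY = 0.077638

0.077638


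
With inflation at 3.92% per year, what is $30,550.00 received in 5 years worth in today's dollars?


Formula: Real value = nominal / (1 + inflation)^years
Price level: (1 + 0.0392)^5 = 1.211981
Real value = $30,550.00 / 1.211981 = $25,206.67

$25,206.67


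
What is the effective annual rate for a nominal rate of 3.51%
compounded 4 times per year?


Formula: EAR = (1 + r/m)^m - 1
Period rate: r/m = 0.0351 / 4 = 0.008775
Compounding: (1 + 0.008775)^4 = 1.035565
EAR = 1.035565 - 1 = 0.035565

0.035565


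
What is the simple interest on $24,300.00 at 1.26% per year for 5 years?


Formula: I = P * r * t
Substituting: I = $24,300.00 * 0.0126 * 5
Step: I = $24,300.00 * 0.063
I = $1,530.90

$1,530.90


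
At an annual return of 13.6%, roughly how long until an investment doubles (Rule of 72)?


Formula: Years ≈ 72 / r
Substituting: Years ≈ 72 / 13.6
Years ≈ 5.3

5.3 years


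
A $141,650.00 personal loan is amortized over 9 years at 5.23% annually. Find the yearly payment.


Formula: PMT = PV * r / (1 - (1+r)^(-n))
Denominator: 1 - (1 + 0.0523)^(-9) = 0.367961
Numerator: $141,650.00 * 0.0523 = 7408.295
PMT = 7408.295 / 0.367961 = $20,133.37

$20,133.37


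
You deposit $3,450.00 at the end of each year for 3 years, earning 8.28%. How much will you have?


Formula: FV = PMT * ((1+r)^n - 1) / r
Growth factor: (1 + 0.0828)^3 = 1.269535
Numerator: 1.269535 - 1 = 0.269535
FV = $3,450.00 * 0.269535 / 0.0828 = $11,230.63

$11,230.63


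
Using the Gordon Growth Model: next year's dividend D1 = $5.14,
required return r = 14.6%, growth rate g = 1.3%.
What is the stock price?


Formula: P = D1 / (r - g)
Spread: r - g = 0.146 - 0.013 = 0.133
Substituting: P = $5.14 / 0.133
P = $38.65

$38.65


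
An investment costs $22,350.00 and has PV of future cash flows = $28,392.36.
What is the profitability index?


Formula: PI = PV(cash flows) / initial investment
Substituting: PI = $28,392.36 / $22,350.00
PI = 1.2704

1.2704


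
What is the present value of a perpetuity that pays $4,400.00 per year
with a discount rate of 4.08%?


Formula: PV = C / r
Substituting: PV = $4,400.00 / 0.0408
PV = $107,843.14

$107,843.14


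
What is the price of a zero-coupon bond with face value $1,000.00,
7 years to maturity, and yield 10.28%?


Formula: Price = FV / (1 + r)^n
Substituting: Price = $1,000.00 / (1 + 0.1028)^7
Discount factor: (1.1028)^7 = 1.983706
Price = $1,000.00 / 1.983706 = $504.11

$504.11


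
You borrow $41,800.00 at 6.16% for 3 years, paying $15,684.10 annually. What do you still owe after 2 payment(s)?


Formula: Balance = PV*(1+r)^k - PMT*((1+r)^k - 1)/r
Growth: (1 + 0.0616)^2 = 1.126995
Accumulated factor: ((1+r)^k - 1)/r = 2.0616
Balance = $41,800.00 * 1.126995 - $15,684.10 * 2.0616
Balance = $14,774.03

$14,774.03


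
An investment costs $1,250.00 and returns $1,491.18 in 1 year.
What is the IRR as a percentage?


Formula: IRR = C1/C0 - 1
Substituting: IRR = $1,491.18 / $1,250.00 - 1
Ratio: 1.192944 - 1 = 0.192944
IRR = 19.2944%

19.2944%


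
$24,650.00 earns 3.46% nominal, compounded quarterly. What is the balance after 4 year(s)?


Formula: FV = P * (1 + r/m)^(m*t)
Period rate: r/m = 0.0346 / 4 = 0.00865
Total periods: m*t = 4 * 4 = 16
Growth factor: (1 + 0.00865)^16 = 1.147752
FV = $24,650.00 * 1.147752 = $28,292.08

$28,292.08


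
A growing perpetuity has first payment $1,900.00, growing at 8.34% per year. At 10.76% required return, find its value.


Formula: PV = C / (r - g)
Spread: r - g = 0.1076 - 0.0834 = 0.0242
Substituting: PV = $1,900.00 / 0.0242
PV = $78,512.40

$78,512.40


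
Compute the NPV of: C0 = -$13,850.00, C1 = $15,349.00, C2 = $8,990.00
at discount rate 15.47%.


Formula: NPV = C0 + C1/(1+r) + C2/(1+r)^2
Discount C1: $15,349.00 / (1 + 0.1547) = $13,292.63
Discount C2: $8,990.00 / (1 + 0.1547)^2 = $6,742.51
NPV = -$13,850.00 + $13,292.63 + $6,742.51 = $6,185.14

$6,185.14


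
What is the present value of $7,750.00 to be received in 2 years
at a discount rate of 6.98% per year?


Formula: PV = FV / (1 + r)^n
Substituting: PV = $7,750.00 / (1 + 0.0698)^2
Discount factor: (1.0698)^2 = 1.144472
PV = $7,750.00 / 1.144472 = $6,771.68

$6,771.68


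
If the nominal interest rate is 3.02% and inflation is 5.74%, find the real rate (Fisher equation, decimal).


Formula: (1 + r_real) = (1 + r_nom) / (1 + inflation)
Substituting: (1 + r_real) = 1.0302 / 1.0574
(1 + r_real) = 0.974277
r_real = 0.974277 - 1 = -0.025723

-0.025723


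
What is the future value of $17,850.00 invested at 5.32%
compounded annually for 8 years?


Formula: FV = P * (1 + r)^n
Substituting: FV = $17,850.00 * (1 + 0.0532)^8
Growth factor: (1.0532)^8 = 1.513864
FV = $17,850.00 * 1.513864 = $27,022.47

$27,022.47


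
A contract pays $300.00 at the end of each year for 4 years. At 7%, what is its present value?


Formula: PV = PMT * (1 - (1+r)^(-n)) / r
Discount factor: (1 + 0.07)^(-4) = 0.762895
Bracket: 1 - 0.762895 = 0.237105
PV = $300.00 * 0.237105 / 0.07 = $1,016.16

$1,016.16


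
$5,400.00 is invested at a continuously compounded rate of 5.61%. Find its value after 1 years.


Formula: FV = P * e^(r*t)
Exponent: r*t = 0.0561 * 1 = 0.0561
e^(0.0561) = 1.057703
FV = $5,400.00 * 1.057703 = $5,711.60

$5,711.60


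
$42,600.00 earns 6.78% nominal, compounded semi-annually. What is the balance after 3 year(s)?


Formula: FV = P * (1 + r/m)^(m*t)
Period rate: r/m = 0.0678 / 2 = 0.0339
Total periods: m*t = 2 * 3 = 6
Growth factor: (1 + 0.0339)^6 = 1.221437
FV = $42,600.00 * 1.221437 = $52,033.23

$52,033.23


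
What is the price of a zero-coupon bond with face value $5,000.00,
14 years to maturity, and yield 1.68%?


Formula: Price = FV / (1 + r)^n
Substituting: Price = $5,000.00 / (1 + 0.0168)^14
Discount factor: (1.0168)^14 = 1.262692
Price = $5,000.00 / 1.262692 = $3,959.79

$3,959.79


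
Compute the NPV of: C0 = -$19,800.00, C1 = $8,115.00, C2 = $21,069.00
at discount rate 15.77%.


Formula: NPV = C0 + C1/(1+r) + C2/(1+r)^2
Discount C1: $8,115.00 / (1 + 0.1577) = $7,009.59
Discount C2: $21,069.00 / (1 + 0.1577)^2 = $15,719.98
NPV = -$19,800.00 + $7,009.59 + $15,719.98 = $2,929.56

$2,929.56


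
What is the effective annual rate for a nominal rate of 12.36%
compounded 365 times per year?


Formula: EAR = (1 + r/m)^m - 1
Period rate: r/m = 0.1236 / 365 = 0.000339
Compounding: (1 + 0.000339)^365 = 1.131539
EAR = 1.131539 - 1 = 0.131539

0.131539


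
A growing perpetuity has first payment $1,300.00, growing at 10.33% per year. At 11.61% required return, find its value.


Formula: PV = C / (r - g)
Spread: r - g = 0.1161 - 0.1033 = 0.0128
Substituting: PV = $1,300.00 / 0.0128
PV = $101,562.50

$101,562.50


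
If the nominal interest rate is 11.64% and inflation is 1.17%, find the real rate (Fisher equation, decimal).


Formula: (1 + r_real) = (1 + r_nom) / (1 + inflation)
Substituting: (1 + r_real) = 1.1164 / 1.0117
(1 + r_real) = 1.103489
r_real = 1.103489 - 1 = 0.103489

0.103489


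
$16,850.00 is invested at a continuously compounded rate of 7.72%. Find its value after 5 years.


Formula: FV = P * e^(r*t)
Exponent: r*t = 0.0772 * 5 = 0.386
e^(0.386) = 1.471085
FV = $16,850.00 * 1.471085 = $24,787.78

$24,787.78


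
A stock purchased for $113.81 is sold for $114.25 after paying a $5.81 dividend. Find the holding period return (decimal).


Formula: HPR = (P1 - P0 + D) / P0
Gain: $114.25 - $113.81 + $5.81 = $6.25
HPR = $6.25 / $113.81 = 0.0549

0.0549


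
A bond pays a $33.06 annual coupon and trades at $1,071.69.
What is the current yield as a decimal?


Formula: Current yield = annual coupon / price
Substituting: CY = $33.06 / $1,071.69
CY = 0.030848

0.030848


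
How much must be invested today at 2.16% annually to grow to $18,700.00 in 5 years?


Formula: PV = FV / (1 + r)^n
Substituting: PV = $18,700.00 / (1 + 0.0216)^5
Discount factor: (1.0216)^5 = 1.112767
PV = $18,700.00 / 1.112767 = $16,804.95

$16,804.95


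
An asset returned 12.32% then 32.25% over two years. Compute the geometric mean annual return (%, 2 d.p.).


Formula: Geometric mean = ((1+r1)*(1+r2))^(1/2) - 1
Product: (1 + 0.1232) * (1 + 0.3225) = 1.1232 * 1.3225 = 1.485432
Square root: 1.485432^0.5 = 1.218783
Geometric mean = 1.218783 - 1 = 0.218783
As percentage: 21.88%

21.88%


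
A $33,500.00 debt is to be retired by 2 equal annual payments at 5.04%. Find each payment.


Formula: PMT = PV * r / (1 - (1+r)^(-n))
Denominator: 1 - (1 + 0.0504)^(-2) = 0.093661
Numerator: $33,500.00 * 0.0504 = 1688.4
PMT = 1688.4 / 0.093661 = $18,026.68

$18,026.68


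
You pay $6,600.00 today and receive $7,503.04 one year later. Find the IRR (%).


Formula: IRR = C1/C0 - 1
Substituting: IRR = $7,503.04 / $6,600.00 - 1
Ratio: 1.136824 - 1 = 0.136824
IRR = 13.6824%

13.6824%


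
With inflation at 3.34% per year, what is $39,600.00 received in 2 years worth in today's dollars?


Formula: Real value = nominal / (1 + inflation)^years
Price level: (1 + 0.0334)^2 = 1.067916
Real value = $39,600.00 / 1.067916 = $37,081.58

$37,081.58


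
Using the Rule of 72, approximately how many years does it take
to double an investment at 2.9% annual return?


Formula: Years ≈ 72 / r
Substituting: Years ≈ 72 / 2.9
Years ≈ 24.8

24.8 years


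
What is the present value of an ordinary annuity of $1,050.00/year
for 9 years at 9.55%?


Formula: PV = PMT * (1 - (1+r)^(-n)) / r
Discount factor: (1 + 0.0955)^(-9) = 0.440036
Bracket: 1 - 0.440036 = 0.559964
PV = $1,050.00 * 0.559964 / 0.0955 = $6,156.67

$6,156.67


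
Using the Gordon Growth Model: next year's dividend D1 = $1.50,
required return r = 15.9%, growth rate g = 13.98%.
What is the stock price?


Formula: P = D1 / (r - g)
Spread: r - g = 0.159 - 0.1398 = 0.0192
Substituting: P = $1.50 / 0.0192
P = $78.13

$78.13


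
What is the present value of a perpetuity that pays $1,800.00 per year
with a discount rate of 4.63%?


Formula: PV = C / r
Substituting: PV = $1,800.00 / 0.0463
PV = $38,876.89

$38,876.89


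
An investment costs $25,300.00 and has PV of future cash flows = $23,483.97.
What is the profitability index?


Formula: PI = PV(cash flows) / initial investment
Substituting: PI = $23,483.97 / $25,300.00
PI = 0.9282

0.9282


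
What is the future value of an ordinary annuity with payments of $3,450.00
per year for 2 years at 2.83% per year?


Formula: FV = PMT * ((1+r)^n - 1) / r
Growth factor: (1 + 0.0283)^2 = 1.057401
Numerator: 1.057401 - 1 = 0.057401
FV = $3,450.00 * 0.057401 / 0.0283 = $6,997.64

$6,997.64


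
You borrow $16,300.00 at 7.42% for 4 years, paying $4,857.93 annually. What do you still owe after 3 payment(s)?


Formula: Balance = PV*(1+r)^k - PMT*((1+r)^k - 1)/r
Growth: (1 + 0.0742)^3 = 1.239525
Accumulated factor: ((1+r)^k - 1)/r = 3.228106
Balance = $16,300.00 * 1.239525 - $4,857.93 * 3.228106
Balance = $4,522.35

$4,522.35


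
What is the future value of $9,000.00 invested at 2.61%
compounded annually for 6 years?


Formula: FV = P * (1 + r)^n
Substituting: FV = $9,000.00 * (1 + 0.0261)^6
Growth factor: (1.0261)^6 = 1.167181
FV = $9,000.00 * 1.167181 = $10,504.63

$10,504.63


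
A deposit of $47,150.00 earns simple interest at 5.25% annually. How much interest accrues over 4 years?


Formula: I = P * r * t
Substituting: I = $47,150.00 * 0.0525 * 4
Step: I = $47,150.00 * 0.21
I = $9,901.50

$9,901.50


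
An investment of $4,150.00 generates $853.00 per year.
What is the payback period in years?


Formula: Payback = investment / annual cash flow
Substituting: Payback = $4,150.00 / $853.00
Payback = 4.8652 years

4.8652 years


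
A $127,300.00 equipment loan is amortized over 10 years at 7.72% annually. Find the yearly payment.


Formula: PMT = PV * r / (1 - (1+r)^(-n))
Denominator: 1 - (1 + 0.0772)^(-10) = 0.524625
Numerator: $127,300.00 * 0.0772 = 9827.56
PMT = 9827.56 / 0.524625 = $18,732.55

$18,732.55


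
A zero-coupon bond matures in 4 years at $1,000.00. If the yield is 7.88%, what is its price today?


Formula: Price = FV / (1 + r)^n
Substituting: Price = $1,000.00 / (1 + 0.0788)^4
Discount factor: (1.0788)^4 = 1.354452
Price = $1,000.00 / 1.354452 = $738.31

$738.31


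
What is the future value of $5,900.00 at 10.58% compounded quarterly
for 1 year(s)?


Formula: FV = P * (1 + r/m)^(m*t)
Period rate: r/m = 0.1058 / 4 = 0.02645
Total periods: m*t = 4 * 1 = 4
Growth factor: (1 + 0.02645)^4 = 1.110072
FV = $5,900.00 * 1.110072 = $6,549.43

$6,549.43


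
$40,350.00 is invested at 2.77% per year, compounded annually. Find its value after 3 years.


Formula: FV = P * (1 + r)^n
Substituting: FV = $40,350.00 * (1 + 0.0277)^3
Growth factor: (1.0277)^3 = 1.085423
FV = $40,350.00 * 1.085423 = $43,796.82

$43,796.82


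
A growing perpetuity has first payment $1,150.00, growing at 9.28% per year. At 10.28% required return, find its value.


Formula: PV = C / (r - g)
Spread: r - g = 0.1028 - 0.0928 = 0.01
Substituting: PV = $1,150.00 / 0.01
PV = $115,000.00

$115,000.00


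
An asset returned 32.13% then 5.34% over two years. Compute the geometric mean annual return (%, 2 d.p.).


Formula: Geometric mean = ((1+r1)*(1+r2))^(1/2) - 1
Product: (1 + 0.3213) * (1 + 0.0534) = 1.3213 * 1.0534 = 1.391857
Square root: 1.391857^0.5 = 1.17977
Geometric mean = 1.17977 - 1 = 0.17977
As percentage: 17.98%

17.98%


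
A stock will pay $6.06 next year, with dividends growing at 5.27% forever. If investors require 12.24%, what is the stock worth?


Formula: P = D1 / (r - g)
Spread: r - g = 0.1224 - 0.0527 = 0.0697
Substituting: P = $6.06 / 0.0697
P = $86.94

$86.94


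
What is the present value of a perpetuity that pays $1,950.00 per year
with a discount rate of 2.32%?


Formula: PV = C / r
Substituting: PV = $1,950.00 / 0.0232
PV = $84,051.72

$84,051.72


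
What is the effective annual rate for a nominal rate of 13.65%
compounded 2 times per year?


Formula: EAR = (1 + r/m)^m - 1
Period rate: r/m = 0.1365 / 2 = 0.06825
Compounding: (1 + 0.06825)^2 = 1.141158
EAR = 1.141158 - 1 = 0.141158

0.141158


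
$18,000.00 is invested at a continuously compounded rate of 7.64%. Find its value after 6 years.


Formula: FV = P * e^(r*t)
Exponent: r*t = 0.0764 * 6 = 0.4584
e^(0.4584) = 1.581541
FV = $18,000.00 * 1.581541 = $28,467.75

$28,467.75


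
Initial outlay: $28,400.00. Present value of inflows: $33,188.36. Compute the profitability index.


Formula: PI = PV(cash flows) / initial investment
Substituting: PI = $33,188.36 / $28,400.00
PI = 1.1686

1.1686


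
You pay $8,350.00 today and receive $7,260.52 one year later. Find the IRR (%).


Formula: IRR = C1/C0 - 1
Substituting: IRR = $7,260.52 / $8,350.00 - 1
Ratio: 0.869523 - 1 = -0.130477
IRR = -13.0477%

-13.0477%


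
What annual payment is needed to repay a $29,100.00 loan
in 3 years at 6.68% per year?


Formula: PMT = PV * r / (1 - (1+r)^(-n))
Denominator: 1 - (1 + 0.0668)^(-3) = 0.176334
Numerator: $29,100.00 * 0.0668 = 1943.88
PMT = 1943.88 / 0.176334 = $11,023.83

$11,023.83


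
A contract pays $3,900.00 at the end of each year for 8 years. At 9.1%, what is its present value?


Formula: PV = PMT * (1 - (1+r)^(-n)) / r
Discount factor: (1 + 0.091)^(-8) = 0.498198
Bracket: 1 - 0.498198 = 0.501802
PV = $3,900.00 * 0.501802 / 0.091 = $21,505.80

$21,505.80


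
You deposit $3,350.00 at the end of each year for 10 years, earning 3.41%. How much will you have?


Formula: FV = PMT * ((1+r)^n - 1) / r
Growth factor: (1 + 0.0341)^10 = 1.398381
Numerator: 1.398381 - 1 = 0.398381
FV = $3,350.00 * 0.398381 / 0.0341 = $39,137.09

$39,137.09


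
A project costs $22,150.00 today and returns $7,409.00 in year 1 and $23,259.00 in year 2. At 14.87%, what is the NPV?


Formula: NPV = C0 + C1/(1+r) + C2/(1+r)^2
Discount C1: $7,409.00 / (1 + 0.1487) = $6,449.90
Discount C2: $23,259.00 / (1 + 0.1487)^2 = $17,626.98
NPV = -$22,150.00 + $6,449.90 + $17,626.98 = $1,926.88

$1,926.88


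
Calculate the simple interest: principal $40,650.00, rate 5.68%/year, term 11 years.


Formula: I = P * r * t
Substituting: I = $40,650.00 * 0.0568 * 11
Step: I = $40,650.00 * 0.6248
I = $25,398.12

$25,398.12


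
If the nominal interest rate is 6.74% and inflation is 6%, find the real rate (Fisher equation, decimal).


Formula: (1 + r_real) = (1 + r_nom) / (1 + inflation)
Substituting: (1 + r_real) = 1.0674 / 1.06
(1 + r_real) = 1.006981
r_real = 1.006981 - 1 = 0.006981

0.006981


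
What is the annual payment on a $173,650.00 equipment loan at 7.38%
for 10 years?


Formula: PMT = PV * r / (1 - (1+r)^(-n))
Denominator: 1 - (1 + 0.0738)^(-10) = 0.509357
Numerator: $173,650.00 * 0.0738 = 12815.37
PMT = 12815.37 / 0.509357 = $25,159.92

$25,159.92


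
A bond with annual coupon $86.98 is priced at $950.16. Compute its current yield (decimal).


Formula: Current yield = annual coupon / price
Substituting: CY = $86.98 / $950.16
CY = 0.091542

0.091542


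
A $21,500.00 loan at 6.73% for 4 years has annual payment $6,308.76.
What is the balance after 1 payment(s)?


Formula: Balance = PV*(1+r)^k - PMT*((1+r)^k - 1)/r
Growth: (1 + 0.0673)^1 = 1.0673
Accumulated factor: ((1+r)^k - 1)/r = 1.0
Balance = $21,500.00 * 1.0673 - $6,308.76 * 1.0
Balance = $16,638.19

$16,638.19


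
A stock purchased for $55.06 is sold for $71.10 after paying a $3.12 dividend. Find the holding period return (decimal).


Formula: HPR = (P1 - P0 + D) / P0
Gain: $71.10 - $55.06 + $3.12 = $19.16
HPR = $19.16 / $55.06 = 0.348

0.348


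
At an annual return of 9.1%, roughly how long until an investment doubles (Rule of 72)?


Formula: Years ≈ 72 / r
Substituting: Years ≈ 72 / 9.1
Years ≈ 7.9

7.9 years


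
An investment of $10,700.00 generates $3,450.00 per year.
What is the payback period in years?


Formula: Payback = investment / annual cash flow
Substituting: Payback = $10,700.00 / $3,450.00
Payback = 3.1014 years

3.1014 years


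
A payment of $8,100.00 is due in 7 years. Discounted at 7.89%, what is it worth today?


Formula: PV = FV / (1 + r)^n
Substituting: PV = $8,100.00 / (1 + 0.0789)^7
Discount factor: (1.0789)^7 = 1.701643
PV = $8,100.00 / 1.701643 = $4,760.11

$4,760.11


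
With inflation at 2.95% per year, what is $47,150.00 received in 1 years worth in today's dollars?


Formula: Real value = nominal / (1 + inflation)^years
Price level: (1 + 0.0295)^1 = 1.0295
Real value = $47,150.00 / 1.0295 = $45,798.93

$45,798.93


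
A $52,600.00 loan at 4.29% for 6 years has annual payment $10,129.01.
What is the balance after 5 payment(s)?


Formula: Balance = PV*(1+r)^k - PMT*((1+r)^k - 1)/r
Growth: (1 + 0.0429)^5 = 1.233711
Accumulated factor: ((1+r)^k - 1)/r = 5.447802
Balance = $52,600.00 * 1.233711 - $10,129.01 * 5.447802
Balance = $9,712.34

$9,712.34


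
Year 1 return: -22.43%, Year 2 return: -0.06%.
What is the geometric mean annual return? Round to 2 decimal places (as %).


Formula: Geometric mean = ((1+r1)*(1+r2))^(1/2) - 1
Product: (1 + -0.2243) * (1 + -0.0006) = 0.7757 * 0.9994 = 0.775235
Square root: 0.775235^0.5 = 0.880474
Geometric mean = 0.880474 - 1 = -0.119526
As percentage: -11.95%

-11.95%


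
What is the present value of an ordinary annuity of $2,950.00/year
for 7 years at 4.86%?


Formula: PV = PMT * (1 - (1+r)^(-n)) / r
Discount factor: (1 + 0.0486)^(-7) = 0.71735
Bracket: 1 - 0.71735 = 0.28265
PV = $2,950.00 * 0.28265 / 0.0486 = $17,156.75

$17,156.75


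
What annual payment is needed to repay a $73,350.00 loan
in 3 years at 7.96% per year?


Formula: PMT = PV * r / (1 - (1+r)^(-n))
Denominator: 1 - (1 + 0.0796)^(-3) = 0.205285
Numerator: $73,350.00 * 0.0796 = 5838.66
PMT = 5838.66 / 0.205285 = $28,441.72

$28,441.72


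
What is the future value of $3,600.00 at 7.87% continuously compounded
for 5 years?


Formula: FV = P * e^(r*t)
Exponent: r*t = 0.0787 * 5 = 0.3935
e^(0.3935) = 1.482159
FV = $3,600.00 * 1.482159 = $5,335.77

$5,335.77


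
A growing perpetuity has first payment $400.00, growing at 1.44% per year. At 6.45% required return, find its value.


Formula: PV = C / (r - g)
Spread: r - g = 0.0645 - 0.0144 = 0.0501
Substituting: PV = $400.00 / 0.0501
PV = $7,984.03

$7,984.03


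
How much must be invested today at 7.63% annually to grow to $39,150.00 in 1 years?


Formula: PV = FV / (1 + r)^n
Substituting: PV = $39,150.00 / (1 + 0.0763)^1
Discount factor: (1.0763)^1 = 1.0763
PV = $39,150.00 / 1.0763 = $36,374.62

$36,374.62


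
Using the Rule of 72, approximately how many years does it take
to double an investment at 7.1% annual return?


Formula: Years ≈ 72 / r
Substituting: Years ≈ 72 / 7.1
Years ≈ 10.1

10.1 years


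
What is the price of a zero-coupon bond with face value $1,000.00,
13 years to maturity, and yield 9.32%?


Formula: Price = FV / (1 + r)^n
Substituting: Price = $1,000.00 / (1 + 0.0932)^13
Discount factor: (1.0932)^13 = 3.184895
Price = $1,000.00 / 3.184895 = $313.98

$313.98


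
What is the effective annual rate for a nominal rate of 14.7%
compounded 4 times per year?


Formula: EAR = (1 + r/m)^m - 1
Period rate: r/m = 0.147 / 4 = 0.03675
Compounding: (1 + 0.03675)^4 = 1.155304
EAR = 1.155304 - 1 = 0.155304

0.155304


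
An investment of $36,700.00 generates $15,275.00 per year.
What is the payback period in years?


Formula: Payback = investment / annual cash flow
Substituting: Payback = $36,700.00 / $15,275.00
Payback = 2.4026 years

2.4026 years


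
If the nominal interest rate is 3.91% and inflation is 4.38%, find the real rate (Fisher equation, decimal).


Formula: (1 + r_real) = (1 + r_nom) / (1 + inflation)
Substituting: (1 + r_real) = 1.0391 / 1.0438
(1 + r_real) = 0.995497
r_real = 0.995497 - 1 = -0.004503

-0.004503


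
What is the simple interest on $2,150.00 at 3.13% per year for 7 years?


Formula: I = P * r * t
Substituting: I = $2,150.00 * 0.0313 * 7
Step: I = $2,150.00 * 0.2191
I = $471.07

$471.07


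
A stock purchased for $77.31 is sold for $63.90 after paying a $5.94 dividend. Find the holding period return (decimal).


Formula: HPR = (P1 - P0 + D) / P0
Gain: $63.90 - $77.31 + $5.94 = -$7.47
HPR = -$7.47 / $77.31 = -0.0966

-0.0966


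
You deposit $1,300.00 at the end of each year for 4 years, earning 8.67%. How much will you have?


Formula: FV = PMT * ((1+r)^n - 1) / r
Growth factor: (1 + 0.0867)^4 = 1.394565
Numerator: 1.394565 - 1 = 0.394565
FV = $1,300.00 * 0.394565 / 0.0867 = $5,916.20

$5,916.20


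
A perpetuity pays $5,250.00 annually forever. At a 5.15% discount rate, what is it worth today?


Formula: PV = C / r
Substituting: PV = $5,250.00 / 0.0515
PV = $101,941.75

$101,941.75


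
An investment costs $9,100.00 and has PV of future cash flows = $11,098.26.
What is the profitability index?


Formula: PI = PV(cash flows) / initial investment
Substituting: PI = $11,098.26 / $9,100.00
PI = 1.2196

1.2196


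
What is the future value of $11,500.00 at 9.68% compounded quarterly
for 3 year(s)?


Formula: FV = P * (1 + r/m)^(m*t)
Period rate: r/m = 0.0968 / 4 = 0.0242
Total periods: m*t = 4 * 3 = 12
Growth factor: (1 + 0.0242)^12 = 1.332347
FV = $11,500.00 * 1.332347 = $15,321.99

$15,321.99


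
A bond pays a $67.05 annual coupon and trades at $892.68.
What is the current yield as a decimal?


Formula: Current yield = annual coupon / price
Substituting: CY = $67.05 / $892.68
CY = 0.075111

0.075111


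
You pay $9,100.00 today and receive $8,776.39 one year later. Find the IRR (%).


Formula: IRR = C1/C0 - 1
Substituting: IRR = $8,776.39 / $9,100.00 - 1
Ratio: 0.964438 - 1 = -0.035562
IRR = -3.5562%

-3.5562%


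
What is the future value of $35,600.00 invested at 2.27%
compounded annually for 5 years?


Formula: FV = P * (1 + r)^n
Substituting: FV = $35,600.00 * (1 + 0.0227)^5
Growth factor: (1.0227)^5 = 1.118771
FV = $35,600.00 * 1.118771 = $39,828.25

$39,828.25


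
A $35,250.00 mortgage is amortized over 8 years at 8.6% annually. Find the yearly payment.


Formula: PMT = PV * r / (1 - (1+r)^(-n))
Denominator: 1 - (1 + 0.086)^(-8) = 0.483154
Numerator: $35,250.00 * 0.086 = 3031.5
PMT = 3031.5 / 0.483154 = $6,274.40

$6,274.40


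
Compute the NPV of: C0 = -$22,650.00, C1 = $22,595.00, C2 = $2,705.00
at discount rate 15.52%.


Formula: NPV = C0 + C1/(1+r) + C2/(1+r)^2
Discount C1: $22,595.00 / (1 + 0.1552) = $19,559.38
Discount C2: $2,705.00 / (1 + 0.1552)^2 = $2,027.00
NPV = -$22,650.00 + $19,559.38 + $2,027.00 = -$1,063.62

-$1,063.62


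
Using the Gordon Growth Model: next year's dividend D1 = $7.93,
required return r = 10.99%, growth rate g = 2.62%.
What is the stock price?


Formula: P = D1 / (r - g)
Spread: r - g = 0.1099 - 0.0262 = 0.0837
Substituting: P = $7.93 / 0.0837
P = $94.74

$94.74


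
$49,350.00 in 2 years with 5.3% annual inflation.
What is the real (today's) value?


Formula: Real value = nominal / (1 + inflation)^years
Price level: (1 + 0.053)^2 = 1.108809
Real value = $49,350.00 / 1.108809 = $44,507.21

$44,507.21


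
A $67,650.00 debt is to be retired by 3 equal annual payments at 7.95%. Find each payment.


Formula: PMT = PV * r / (1 - (1+r)^(-n))
Denominator: 1 - (1 + 0.0795)^(-3) = 0.205064
Numerator: $67,650.00 * 0.0795 = 5378.175
PMT = 5378.175 / 0.205064 = $26,226.79

$26,226.79


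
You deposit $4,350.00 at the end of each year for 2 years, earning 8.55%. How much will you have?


Formula: FV = PMT * ((1+r)^n - 1) / r
Growth factor: (1 + 0.0855)^2 = 1.17831
Numerator: 1.17831 - 1 = 0.17831
FV = $4,350.00 * 0.17831 / 0.0855 = $9,071.93

$9,071.93


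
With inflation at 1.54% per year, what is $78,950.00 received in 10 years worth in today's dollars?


Formula: Real value = nominal / (1 + inflation)^years
Price level: (1 + 0.0154)^10 = 1.165123
Real value = $78,950.00 / 1.165123 = $67,761.12

$67,761.12


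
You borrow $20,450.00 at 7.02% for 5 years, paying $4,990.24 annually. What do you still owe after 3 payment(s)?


Formula: Balance = PV*(1+r)^k - PMT*((1+r)^k - 1)/r
Growth: (1 + 0.0702)^3 = 1.22573
Accumulated factor: ((1+r)^k - 1)/r = 3.215528
Balance = $20,450.00 * 1.22573 - $4,990.24 * 3.215528
Balance = $9,019.92

$9,019.92


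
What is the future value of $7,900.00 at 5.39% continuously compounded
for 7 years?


Formula: FV = P * e^(r*t)
Exponent: r*t = 0.0539 * 7 = 0.3773
e^(0.3773) = 1.458342
FV = $7,900.00 * 1.458342 = $11,520.90

$11,520.90


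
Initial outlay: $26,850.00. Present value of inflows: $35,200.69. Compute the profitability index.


Formula: PI = PV(cash flows) / initial investment
Substituting: PI = $35,200.69 / $26,850.00
PI = 1.311

1.311


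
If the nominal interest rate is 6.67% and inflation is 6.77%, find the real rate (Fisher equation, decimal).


Formula: (1 + r_real) = (1 + r_nom) / (1 + inflation)
Substituting: (1 + r_real) = 1.0667 / 1.0677
(1 + r_real) = 0.999063
r_real = 0.999063 - 1 = -0.000937

-0.000937


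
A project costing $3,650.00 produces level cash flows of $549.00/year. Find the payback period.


Formula: Payback = investment / annual cash flow
Substituting: Payback = $3,650.00 / $549.00
Payback = 6.6485 years

6.6485 years


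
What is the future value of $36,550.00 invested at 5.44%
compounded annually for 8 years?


Formula: FV = P * (1 + r)^n
Substituting: FV = $36,550.00 * (1 + 0.0544)^8
Growth factor: (1.0544)^8 = 1.527718
FV = $36,550.00 * 1.527718 = $55,838.09

$55,838.09


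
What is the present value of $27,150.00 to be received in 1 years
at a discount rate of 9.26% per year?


Formula: PV = FV / (1 + r)^n
Substituting: PV = $27,150.00 / (1 + 0.0926)^1
Discount factor: (1.0926)^1 = 1.0926
PV = $27,150.00 / 1.0926 = $24,848.98

$24,848.98


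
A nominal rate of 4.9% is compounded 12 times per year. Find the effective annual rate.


Formula: EAR = (1 + r/m)^m - 1
Period rate: r/m = 0.049 / 12 = 0.004083
Compounding: (1 + 0.004083)^12 = 1.050116
EAR = 1.050116 - 1 = 0.050116

0.050116


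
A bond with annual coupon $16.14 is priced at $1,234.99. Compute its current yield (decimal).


Formula: Current yield = annual coupon / price
Substituting: CY = $16.14 / $1,234.99
CY = 0.013069

0.013069


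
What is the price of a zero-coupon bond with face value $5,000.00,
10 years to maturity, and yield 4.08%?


Formula: Price = FV / (1 + r)^n
Substituting: Price = $5,000.00 / (1 + 0.0408)^10
Discount factor: (1.0408)^10 = 1.49167
Price = $5,000.00 / 1.49167 = $3,351.95

$3,351.95


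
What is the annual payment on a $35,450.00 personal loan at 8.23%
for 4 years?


Formula: PMT = PV * r / (1 - (1+r)^(-n))
Denominator: 1 - (1 + 0.0823)^(-4) = 0.271198
Numerator: $35,450.00 * 0.0823 = 2917.535
PMT = 2917.535 / 0.271198 = $10,757.94

$10,757.94


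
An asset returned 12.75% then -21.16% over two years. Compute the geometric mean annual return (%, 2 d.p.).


Formula: Geometric mean = ((1+r1)*(1+r2))^(1/2) - 1
Product: (1 + 0.1275) * (1 + -0.2116) = 1.1275 * 0.7884 = 0.888921
Square root: 0.888921^0.5 = 0.942826
Geometric mean = 0.942826 - 1 = -0.057174
As percentage: -5.72%

-5.72%


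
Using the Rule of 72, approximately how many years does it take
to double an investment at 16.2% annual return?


Formula: Years ≈ 72 / r
Substituting: Years ≈ 72 / 16.2
Years ≈ 4.4

4.4 years


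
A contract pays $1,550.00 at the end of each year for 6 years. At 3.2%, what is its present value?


Formula: PV = PMT * (1 - (1+r)^(-n)) / r
Discount factor: (1 + 0.032)^(-6) = 0.827793
Bracket: 1 - 0.827793 = 0.172207
PV = $1,550.00 * 0.172207 / 0.032 = $8,341.27

$8,341.27


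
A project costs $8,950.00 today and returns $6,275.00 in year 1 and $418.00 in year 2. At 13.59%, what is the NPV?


Formula: NPV = C0 + C1/(1+r) + C2/(1+r)^2
Discount C1: $6,275.00 / (1 + 0.1359) = $5,524.25
Discount C2: $418.00 / (1 + 0.1359)^2 = $323.96
NPV = -$8,950.00 + $5,524.25 + $323.96 = -$3,101.78

-$3,101.78


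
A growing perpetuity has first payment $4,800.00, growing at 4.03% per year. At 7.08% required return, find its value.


Formula: PV = C / (r - g)
Spread: r - g = 0.0708 - 0.0403 = 0.0305
Substituting: PV = $4,800.00 / 0.0305
PV = $157,377.05

$157,377.05


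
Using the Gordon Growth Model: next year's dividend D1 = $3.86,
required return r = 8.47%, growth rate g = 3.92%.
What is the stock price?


Formula: P = D1 / (r - g)
Spread: r - g = 0.0847 - 0.0392 = 0.0455
Substituting: P = $3.86 / 0.0455
P = $84.84

$84.84


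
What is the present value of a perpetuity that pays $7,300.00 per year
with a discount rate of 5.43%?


Formula: PV = C / r
Substituting: PV = $7,300.00 / 0.0543
PV = $134,438.31

$134,438.31


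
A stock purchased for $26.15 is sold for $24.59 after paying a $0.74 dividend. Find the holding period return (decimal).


Formula: HPR = (P1 - P0 + D) / P0
Gain: $24.59 - $26.15 + $0.74 = -$0.82
HPR = -$0.82 / $26.15 = -0.0314

-0.0314


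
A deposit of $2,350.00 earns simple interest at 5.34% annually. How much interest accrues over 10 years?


Formula: I = P * r * t
Substituting: I = $2,350.00 * 0.0534 * 10
Step: I = $2,350.00 * 0.534
I = $1,254.90

$1,254.90


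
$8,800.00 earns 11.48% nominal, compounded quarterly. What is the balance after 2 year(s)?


Formula: FV = P * (1 + r/m)^(m*t)
Period rate: r/m = 0.1148 / 4 = 0.0287
Total periods: m*t = 4 * 2 = 8
Growth factor: (1 + 0.0287)^8 = 1.254036
FV = $8,800.00 * 1.254036 = $11,035.51

$11,035.51


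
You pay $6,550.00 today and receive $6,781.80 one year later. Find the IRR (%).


Formula: IRR = C1/C0 - 1
Substituting: IRR = $6,781.80 / $6,550.00 - 1
Ratio: 1.035389 - 1 = 0.035389
IRR = 3.5389%

3.5389%


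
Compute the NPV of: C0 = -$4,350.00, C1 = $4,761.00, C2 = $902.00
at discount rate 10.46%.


Formula: NPV = C0 + C1/(1+r) + C2/(1+r)^2
Discount C1: $4,761.00 / (1 + 0.1046) = $4,310.16
Discount C2: $902.00 / (1 + 0.1046)^2 = $739.26
NPV = -$4,350.00 + $4,310.16 + $739.26 = $699.42

$699.42


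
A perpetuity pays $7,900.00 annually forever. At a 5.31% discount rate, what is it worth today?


Formula: PV = C / r
Substituting: PV = $7,900.00 / 0.0531
PV = $148,775.89

$148,775.89
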